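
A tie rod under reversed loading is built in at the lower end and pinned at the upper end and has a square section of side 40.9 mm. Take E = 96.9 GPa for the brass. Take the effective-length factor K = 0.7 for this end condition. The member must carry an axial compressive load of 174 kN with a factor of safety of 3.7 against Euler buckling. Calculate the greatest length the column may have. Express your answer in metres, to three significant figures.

L_max ≈ 0.841 m

I = a⁴/12 = 40.9⁴/12 = 2.332×10^5 mm⁴
I = 2.332×10^-7 m⁴
Required critical load P_cr = n·P = 3.7 × 174 = 643.8 kN = 6.438×10^5 N
From P_cr = π²EI/(K·L)²:  L = (1/K)·√(π²EI/P_cr) = (1/0.7)·√(π²×9.69×10^10×2.332×10^-7/6.438×10^5)
L = 0.841 m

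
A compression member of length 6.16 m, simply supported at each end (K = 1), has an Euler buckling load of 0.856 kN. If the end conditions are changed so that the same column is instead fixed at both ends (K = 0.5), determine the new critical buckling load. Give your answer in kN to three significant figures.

P_cr ≈ 3.42 kN

P_cr ∝ 1/K², so P_cr,new = P_cr,old × (K_old/K_new)² = 0.856 × (1/0.5)²
= 0.856 × 4.000 = 3.42 kN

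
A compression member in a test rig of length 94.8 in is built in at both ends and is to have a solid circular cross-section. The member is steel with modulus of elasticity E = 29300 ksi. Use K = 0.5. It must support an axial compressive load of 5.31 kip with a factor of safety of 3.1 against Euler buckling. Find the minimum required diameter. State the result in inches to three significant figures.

Required P_cr = n·P = 3.1 × 5.31 = 16.46 kip
L_e = K·L = 0.5 × 94.8 = 47.40 in
Required I = P_cr·L_e²/(π²E) = 1.646×10^4 × 47.40² / (π² × 2.93×10^7) = 0.1279 in⁴
Solid circle: I = πd⁴/64  ⇒  d = (64I/π)^(1/4) = (64×0.1279/π)^(1/4) = 1.27 in

d ≈ 1.27 in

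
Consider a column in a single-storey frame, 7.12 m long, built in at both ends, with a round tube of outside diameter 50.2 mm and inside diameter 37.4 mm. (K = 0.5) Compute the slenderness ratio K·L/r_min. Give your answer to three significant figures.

d_o = 50.2 mm, d_i = 37.4 mm
I = π(d_o⁴ − d_i⁴)/64 = π(50.2⁴ − 37.40⁴)/64 = 2.157×10^5 mm⁴
A = 880.7 mm²;  r_min = √(I/A) = √(2.157×10^5/880.7) = 15.65 mm
L_e = K·L = 0.5 × 7.12 m = 3.560 m = 3560.0 mm
λ = L_e / r_min = 3560.0 / 15.65 = 227

λ ≈ 227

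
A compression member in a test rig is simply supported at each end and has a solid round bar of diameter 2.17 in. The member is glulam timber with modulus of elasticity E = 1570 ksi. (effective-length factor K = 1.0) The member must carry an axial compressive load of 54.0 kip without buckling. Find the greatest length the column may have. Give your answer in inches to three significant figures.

L_max ≈ 17.7 in

I = πd⁴/64 = π×2.17⁴/64 = 1.088 in⁴
At the buckling limit P_cr = P = 5.400×10^4 lb
From P_cr = π²EI/(K·L)²:  L = (1/K)·√(π²EI/P_cr) = (1/1)·√(π²×1.57×10^6×1.088/5.400×10^4)
L = 17.7 in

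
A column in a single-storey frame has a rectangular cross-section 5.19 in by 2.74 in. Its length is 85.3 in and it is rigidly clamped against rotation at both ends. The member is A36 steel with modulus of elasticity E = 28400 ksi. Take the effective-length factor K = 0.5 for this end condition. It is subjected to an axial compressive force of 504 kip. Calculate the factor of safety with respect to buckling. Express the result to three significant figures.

n ≈ 2.72

Buckling occurs about the weak axis: I_min = h·b³/12 with b = 2.74 in (the shorter side).
I_min = 5.19×2.74³/12 = 8.897 in⁴
Effective length L_e = K·L = 0.5 × 85.3 = 42.65 in
P_cr = π²EI / L_e² = π² × 28400×10³ × 8.897 / 42.65² = 1.371×10^6 lb
Factor of safety n = P_cr / P = 1370.9 / 504 = 2.72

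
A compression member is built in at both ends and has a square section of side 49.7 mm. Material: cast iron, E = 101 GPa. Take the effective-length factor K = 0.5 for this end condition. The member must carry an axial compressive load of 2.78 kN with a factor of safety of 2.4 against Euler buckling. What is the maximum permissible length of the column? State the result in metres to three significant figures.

L_max ≈ 17.4 m

I = a⁴/12 = 49.7⁴/12 = 5.084×10^5 mm⁴
I = 5.084×10^-7 m⁴
Required critical load P_cr = n·P = 2.4 × 2.78 = 6.672 kN = 6.672×10^3 N
From P_cr = π²EI/(K·L)²:  L = (1/K)·√(π²EI/P_cr) = (1/0.5)·√(π²×1.01×10^11×5.084×10^-7/6.672×10^3)
L = 17.4 m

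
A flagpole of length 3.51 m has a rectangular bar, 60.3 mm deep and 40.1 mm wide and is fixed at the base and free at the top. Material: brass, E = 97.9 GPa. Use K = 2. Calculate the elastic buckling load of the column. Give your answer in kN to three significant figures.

Buckling occurs about the weak axis: I_min = h·b³/12 with b = 40.1 mm (the shorter side).
I_min = 60.3×40.1³/12 = 3.240×10^5 mm⁴
I = 3.240×10^5 mm⁴ = 3.240×10^-7 m⁴
Effective length L_e = K·L = 2 × 3.51 = 7.020 m
P_cr = π²EI / L_e² = π² × 97.9×10⁹ × 3.240×10^-7 / 7.020² = 6.353×10^3 N

P_cr ≈ 6.35 kN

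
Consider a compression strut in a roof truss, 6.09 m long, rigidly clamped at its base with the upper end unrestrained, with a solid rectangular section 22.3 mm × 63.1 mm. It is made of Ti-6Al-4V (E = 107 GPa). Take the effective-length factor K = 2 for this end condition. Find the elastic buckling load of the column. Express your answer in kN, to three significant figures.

P_cr ≈ 0.415 kN

Buckling occurs about the weak axis: I_min = h·b³/12 with b = 22.3 mm (the shorter side).
I_min = 63.1×22.3³/12 = 5.831×10^4 mm⁴
I = 5.831×10^4 mm⁴ = 5.831×10^-8 m⁴
Effective length L_e = K·L = 2 × 6.09 = 12.18 m
P_cr = π²EI / L_e² = π² × 107×10⁹ × 5.831×10^-8 / 12.18² = 415.1 N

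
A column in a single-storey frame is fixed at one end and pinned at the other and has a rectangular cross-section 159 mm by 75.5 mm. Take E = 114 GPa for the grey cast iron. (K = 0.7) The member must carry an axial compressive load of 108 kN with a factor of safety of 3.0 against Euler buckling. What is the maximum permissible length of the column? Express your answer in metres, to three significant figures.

Buckling occurs about the weak axis: I_min = h·b³/12 with b = 75.5 mm (the shorter side).
I_min = 159×75.5³/12 = 5.702×10^6 mm⁴
I = 5.702×10^-6 m⁴
Required critical load P_cr = n·P = 3.0 × 108 = 324.0 kN = 3.240×10^5 N
From P_cr = π²EI/(K·L)²:  L = (1/K)·√(π²EI/P_cr) = (1/0.7)·√(π²×1.14×10^11×5.702×10^-6/3.240×10^5)
L = 6.36 m

L_max ≈ 6.36 m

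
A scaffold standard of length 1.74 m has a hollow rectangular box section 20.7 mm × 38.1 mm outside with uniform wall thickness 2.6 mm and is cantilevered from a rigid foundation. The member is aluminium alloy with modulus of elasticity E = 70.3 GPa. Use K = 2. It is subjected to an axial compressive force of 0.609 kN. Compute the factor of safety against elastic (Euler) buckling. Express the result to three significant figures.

Inner dimensions: h_i = 38.1 − 2×2.6 = 32.90 mm, b_i = 20.7 − 2×2.6 = 15.50 mm
Weak-axis I_min = (h_o·b_o³ − h_i·b_i³)/12 with b_o = 20.7, b_i = 15.50 mm (shorter outer/inner sides).
I_min = (38.1×20.7³ − 32.90×15.50³)/12 = 1.795×10^4 mm⁴
I = 1.795×10^4 mm⁴ = 1.795×10^-8 m⁴
Effective length L_e = K·L = 2 × 1.74 = 3.480 m
P_cr = π²EI / L_e² = π² × 70.3×10⁹ × 1.795×10^-8 / 3.480² = 1.029×10^3 N
Factor of safety n = P_cr / P = 1.0285 / 0.609 = 1.69

n ≈ 1.69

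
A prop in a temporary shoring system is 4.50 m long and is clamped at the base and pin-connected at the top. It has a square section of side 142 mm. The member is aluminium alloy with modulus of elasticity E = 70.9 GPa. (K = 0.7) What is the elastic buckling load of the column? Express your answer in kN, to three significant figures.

I = a⁴/12 = 142⁴/12 = 3.388×10^7 mm⁴
I = 3.388×10^7 mm⁴ = 3.388×10^-5 m⁴
Effective length L_e = K·L = 0.7 × 4.50 = 3.150 m
P_cr = π²EI / L_e² = π² × 70.9×10⁹ × 3.388×10^-5 / 3.150² = 2.389×10^6 N

P_cr ≈ 2390 kN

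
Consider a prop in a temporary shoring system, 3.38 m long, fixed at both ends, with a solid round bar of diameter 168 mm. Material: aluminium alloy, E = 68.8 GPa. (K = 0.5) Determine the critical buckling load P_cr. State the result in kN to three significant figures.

P_cr ≈ 9300 kN

I = πd⁴/64 = π×168⁴/64 = 3.910×10^7 mm⁴
I = 3.910×10^7 mm⁴ = 3.910×10^-5 m⁴
Effective length L_e = K·L = 0.5 × 3.38 = 1.690 m
P_cr = π²EI / L_e² = π² × 68.8×10⁹ × 3.910×10^-5 / 1.690² = 9.297×10^6 N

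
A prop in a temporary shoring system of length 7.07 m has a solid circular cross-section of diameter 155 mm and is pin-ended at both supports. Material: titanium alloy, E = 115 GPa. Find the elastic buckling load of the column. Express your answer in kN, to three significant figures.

P_cr ≈ 643 kN

I = πd⁴/64 = π×155⁴/64 = 2.833×10^7 mm⁴
I = 2.833×10^7 mm⁴ = 2.833×10^-5 m⁴
Effective length L_e = K·L = 1 × 7.07 = 7.070 m
P_cr = π²EI / L_e² = π² × 115×10⁹ × 2.833×10^-5 / 7.070² = 6.434×10^5 N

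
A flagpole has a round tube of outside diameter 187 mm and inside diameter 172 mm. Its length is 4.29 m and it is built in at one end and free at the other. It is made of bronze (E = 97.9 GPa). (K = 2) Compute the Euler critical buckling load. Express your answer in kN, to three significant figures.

d_o = 187 mm, d_i = 172 mm
I = π(d_o⁴ − d_i⁴)/64 = π(187⁴ − 172.0⁴)/64 = 1.706×10^7 mm⁴
I = 1.706×10^7 mm⁴ = 1.706×10^-5 m⁴
Effective length L_e = K·L = 2 × 4.29 = 8.580 m
P_cr = π²EI / L_e² = π² × 97.9×10⁹ × 1.706×10^-5 / 8.580² = 2.240×10^5 N

P_cr ≈ 224 kN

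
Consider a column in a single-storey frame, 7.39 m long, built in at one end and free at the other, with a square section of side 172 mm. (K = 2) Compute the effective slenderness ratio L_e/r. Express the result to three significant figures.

λ ≈ 298

For a square r = a/√12 = 172/√12 = 49.65 mm
L_e = K·L = 2 × 7.39 m = 14.78 m = 14780 mm
λ = L_e / r_min = 14780 / 49.65 = 298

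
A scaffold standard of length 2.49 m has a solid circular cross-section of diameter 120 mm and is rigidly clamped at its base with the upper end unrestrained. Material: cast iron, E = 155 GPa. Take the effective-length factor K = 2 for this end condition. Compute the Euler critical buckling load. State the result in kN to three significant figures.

I = πd⁴/64 = π×120⁴/64 = 1.018×10^7 mm⁴
I = 1.018×10^7 mm⁴ = 1.018×10^-5 m⁴
Effective length L_e = K·L = 2 × 2.49 = 4.980 m
P_cr = π²EI / L_e² = π² × 155×10⁹ × 1.018×10^-5 / 4.980² = 6.279×10^5 N

P_cr ≈ 628 kN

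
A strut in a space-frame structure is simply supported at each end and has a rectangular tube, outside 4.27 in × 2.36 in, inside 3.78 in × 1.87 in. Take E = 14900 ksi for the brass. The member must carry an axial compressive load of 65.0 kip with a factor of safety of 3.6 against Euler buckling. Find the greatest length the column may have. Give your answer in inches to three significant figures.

Weak-axis I_min = (h_o·b_o³ − h_i·b_i³)/12 with b_o = 2.36, b_i = 1.870 in (shorter outer/inner sides).
I_min = (4.27×2.36³ − 3.780×1.870³)/12 = 2.617 in⁴
Required critical load P_cr = n·P = 3.6 × 65.0 = 234.0 kip = 2.340×10^5 lb
From P_cr = π²EI/(K·L)²:  L = (1/K)·√(π²EI/P_cr) = (1/1)·√(π²×1.49×10^7×2.617/2.340×10^5)
L = 40.6 in

L_max ≈ 40.6 in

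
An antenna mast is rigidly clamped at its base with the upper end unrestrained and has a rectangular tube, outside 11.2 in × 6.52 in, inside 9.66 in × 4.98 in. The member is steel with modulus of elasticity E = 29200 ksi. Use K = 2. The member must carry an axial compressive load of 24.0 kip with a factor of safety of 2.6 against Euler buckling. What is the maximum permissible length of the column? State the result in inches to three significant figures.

L_max ≈ 429 in

Weak-axis I_min = (h_o·b_o³ − h_i·b_i³)/12 with b_o = 6.52, b_i = 4.980 in (shorter outer/inner sides).
I_min = (11.2×6.52³ − 9.660×4.980³)/12 = 159.3 in⁴
Required critical load P_cr = n·P = 2.6 × 24.0 = 62.40 kip = 6.240×10^4 lb
From P_cr = π²EI/(K·L)²:  L = (1/K)·√(π²EI/P_cr) = (1/2)·√(π²×2.92×10^7×159.3/6.240×10^4)
L = 429 in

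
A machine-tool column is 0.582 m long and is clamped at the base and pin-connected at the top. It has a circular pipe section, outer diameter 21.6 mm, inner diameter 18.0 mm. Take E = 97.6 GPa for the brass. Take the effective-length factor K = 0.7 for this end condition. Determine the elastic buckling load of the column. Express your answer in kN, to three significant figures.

P_cr ≈ 32.1 kN

d_o = 21.6 mm, d_i = 18.0 mm
I = π(d_o⁴ − d_i⁴)/64 = π(21.6⁴ − 18.00⁴)/64 = 5.532×10^3 mm⁴
I = 5.532×10^3 mm⁴ = 5.532×10^-9 m⁴
Effective length L_e = K·L = 0.7 × 0.582 = 0.4074 m
P_cr = π²EI / L_e² = π² × 97.6×10⁹ × 5.532×10^-9 / 0.4074² = 3.211×10^4 N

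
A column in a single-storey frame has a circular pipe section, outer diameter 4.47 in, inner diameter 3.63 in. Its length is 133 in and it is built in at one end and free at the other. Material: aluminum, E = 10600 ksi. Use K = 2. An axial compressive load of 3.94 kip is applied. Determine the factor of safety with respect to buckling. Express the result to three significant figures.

d_o = 4.47 in, d_i = 3.63 in
I = π(d_o⁴ − d_i⁴)/64 = π(4.47⁴ − 3.630⁴)/64 = 11.07 in⁴
Effective length L_e = K·L = 2 × 133 = 266.0 in
P_cr = π²EI / L_e² = π² × 10600×10³ × 11.07 / 266.0² = 1.637×10^4 lb
Factor of safety n = P_cr / P = 16.374 / 3.94 = 4.16

n ≈ 4.16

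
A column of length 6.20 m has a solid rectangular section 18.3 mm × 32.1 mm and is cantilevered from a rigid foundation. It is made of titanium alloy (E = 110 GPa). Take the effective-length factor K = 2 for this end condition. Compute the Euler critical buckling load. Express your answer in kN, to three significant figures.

P_cr ≈ 0.116 kN

Buckling occurs about the weak axis: I_min = h·b³/12 with b = 18.3 mm (the shorter side).
I_min = 32.1×18.3³/12 = 1.639×10^4 mm⁴
I = 1.639×10^4 mm⁴ = 1.639×10^-8 m⁴
Effective length L_e = K·L = 2 × 6.20 = 12.40 m
P_cr = π²EI / L_e² = π² × 110×10⁹ × 1.639×10^-8 / 12.40² = 115.8 N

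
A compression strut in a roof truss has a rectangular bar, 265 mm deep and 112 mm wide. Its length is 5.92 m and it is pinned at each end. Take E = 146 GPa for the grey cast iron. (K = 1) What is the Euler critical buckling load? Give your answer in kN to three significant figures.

P_cr ≈ 1280 kN

Buckling occurs about the weak axis: I_min = h·b³/12 with b = 112 mm (the shorter side).
I_min = 265×112³/12 = 3.103×10^7 mm⁴
I = 3.103×10^7 mm⁴ = 3.103×10^-5 m⁴
Effective length L_e = K·L = 1 × 5.92 = 5.920 m
P_cr = π²EI / L_e² = π² × 146×10⁹ × 3.103×10^-5 / 5.920² = 1.276×10^6 N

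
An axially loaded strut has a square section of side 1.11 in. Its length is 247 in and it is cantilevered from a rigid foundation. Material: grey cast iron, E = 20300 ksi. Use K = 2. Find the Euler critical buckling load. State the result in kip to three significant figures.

I = a⁴/12 = 1.11⁴/12 = 0.1265 in⁴
Effective length L_e = K·L = 2 × 247 = 494.0 in
P_cr = π²EI / L_e² = π² × 20300×10³ × 0.1265 / 494.0² = 103.9 lb

P_cr ≈ 0.104 kip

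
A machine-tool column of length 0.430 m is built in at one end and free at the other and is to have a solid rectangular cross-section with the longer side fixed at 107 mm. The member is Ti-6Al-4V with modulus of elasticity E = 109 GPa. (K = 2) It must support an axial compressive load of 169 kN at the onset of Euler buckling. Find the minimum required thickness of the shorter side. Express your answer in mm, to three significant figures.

L_e = K·L = 2 × 0.430 = 0.8600 m
Required I = P_cr·L_e²/(π²E) = 1.690×10^5 × 0.8600² / (π² × 1.09×10^11) = 1.162×10^-7 m⁴
I_req = 1.162×10^5 mm⁴
Rectangle, weak axis: I_min = h·b³/12 with h = 107 mm fixed  ⇒  b = (12I/h)^(1/3) = 23.5 mm

b ≈ 23.5 mm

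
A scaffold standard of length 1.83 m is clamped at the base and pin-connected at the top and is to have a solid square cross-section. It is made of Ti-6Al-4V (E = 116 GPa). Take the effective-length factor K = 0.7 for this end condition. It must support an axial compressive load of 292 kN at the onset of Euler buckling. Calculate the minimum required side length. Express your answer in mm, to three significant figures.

a ≈ 47.3 mm

L_e = K·L = 0.7 × 1.83 = 1.281 m
Required I = P_cr·L_e²/(π²E) = 2.920×10^5 × 1.281² / (π² × 1.16×10^11) = 4.185×10^-7 m⁴
I_req = 4.185×10^5 mm⁴
Solid square: I = a⁴/12  ⇒  a = (12I)^(1/4) = (12×4.185×10^5)^(1/4) = 47.3 mm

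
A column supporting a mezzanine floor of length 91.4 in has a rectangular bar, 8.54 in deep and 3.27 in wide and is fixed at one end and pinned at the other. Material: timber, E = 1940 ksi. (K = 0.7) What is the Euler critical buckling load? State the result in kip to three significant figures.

Buckling occurs about the weak axis: I_min = h·b³/12 with b = 3.27 in (the shorter side).
I_min = 8.54×3.27³/12 = 24.88 in⁴
Effective length L_e = K·L = 0.7 × 91.4 = 63.98 in
P_cr = π²EI / L_e² = π² × 1940×10³ × 24.88 / 63.98² = 1.164×10^5 lb

P_cr ≈ 116 kip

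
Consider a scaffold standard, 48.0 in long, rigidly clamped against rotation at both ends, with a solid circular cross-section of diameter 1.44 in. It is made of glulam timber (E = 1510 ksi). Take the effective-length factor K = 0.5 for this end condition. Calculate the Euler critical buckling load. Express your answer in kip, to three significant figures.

P_cr ≈ 5.46 kip

I = πd⁴/64 = π×1.44⁴/64 = 0.2111 in⁴
Effective length L_e = K·L = 0.5 × 48.0 = 24.00 in
P_cr = π²EI / L_e² = π² × 1510×10³ × 0.2111 / 24.00² = 5.461×10^3 lb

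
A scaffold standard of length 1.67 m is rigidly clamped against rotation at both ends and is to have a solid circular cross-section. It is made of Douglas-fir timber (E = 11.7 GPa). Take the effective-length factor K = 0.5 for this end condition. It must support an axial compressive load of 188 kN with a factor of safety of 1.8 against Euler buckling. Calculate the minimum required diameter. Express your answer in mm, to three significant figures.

d ≈ 80.3 mm

Required P_cr = n·P = 1.8 × 188 = 338.4 kN
L_e = K·L = 0.5 × 1.67 = 0.8350 m
Required I = P_cr·L_e²/(π²E) = 3.384×10^5 × 0.8350² / (π² × 1.17×10^10) = 2.043×10^-6 m⁴
I_req = 2.043×10^6 mm⁴
Solid circle: I = πd⁴/64  ⇒  d = (64I/π)^(1/4) = (64×2.043×10^6/π)^(1/4) = 80.3 mm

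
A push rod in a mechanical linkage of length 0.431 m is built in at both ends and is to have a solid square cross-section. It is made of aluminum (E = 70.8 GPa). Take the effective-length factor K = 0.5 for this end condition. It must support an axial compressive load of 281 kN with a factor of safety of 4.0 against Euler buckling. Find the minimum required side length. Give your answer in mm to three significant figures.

Required P_cr = n·P = 4.0 × 281 = 1124 kN
L_e = K·L = 0.5 × 0.431 = 0.2155 m
Required I = P_cr·L_e²/(π²E) = 1.124×10^6 × 0.2155² / (π² × 7.08×10^10) = 7.470×10^-8 m⁴
I_req = 7.470×10^4 mm⁴
Solid square: I = a⁴/12  ⇒  a = (12I)^(1/4) = (12×7.470×10^4)^(1/4) = 30.8 mm

a ≈ 30.8 mm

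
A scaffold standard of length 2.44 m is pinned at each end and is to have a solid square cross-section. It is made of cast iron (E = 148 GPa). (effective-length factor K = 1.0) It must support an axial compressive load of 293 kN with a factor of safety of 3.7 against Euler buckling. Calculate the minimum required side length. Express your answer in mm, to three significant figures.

a ≈ 85.3 mm

Required P_cr = n·P = 3.7 × 293 = 1084 kN
L_e = K·L = 1 × 2.44 = 2.440 m
Required I = P_cr·L_e²/(π²E) = 1.084×10^6 × 2.440² / (π² × 1.48×10^11) = 4.419×10^-6 m⁴
I_req = 4.419×10^6 mm⁴
Solid square: I = a⁴/12  ⇒  a = (12I)^(1/4) = (12×4.419×10^6)^(1/4) = 85.3 mm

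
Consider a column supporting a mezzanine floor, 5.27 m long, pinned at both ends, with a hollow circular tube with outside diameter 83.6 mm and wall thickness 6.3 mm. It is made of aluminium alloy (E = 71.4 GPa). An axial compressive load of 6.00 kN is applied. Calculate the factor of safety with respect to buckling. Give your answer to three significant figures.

Inner diameter d_i = 83.6 − 2×6.3 = 71.00 mm
I = π(d_o⁴ − d_i⁴)/64 = π(83.6⁴ − 71.00⁴)/64 = 1.150×10^6 mm⁴
I = 1.150×10^6 mm⁴ = 1.150×10^-6 m⁴
Effective length L_e = K·L = 1 × 5.27 = 5.270 m
P_cr = π²EI / L_e² = π² × 71.4×10⁹ × 1.150×10^-6 / 5.270² = 2.919×10^4 N
Factor of safety n = P_cr / P = 29.187 / 6.00 = 4.86

n ≈ 4.86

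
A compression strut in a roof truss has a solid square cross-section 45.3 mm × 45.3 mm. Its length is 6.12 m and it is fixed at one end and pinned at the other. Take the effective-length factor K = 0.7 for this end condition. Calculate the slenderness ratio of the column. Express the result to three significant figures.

λ ≈ 328

I = a⁴/12 = 45.3⁴/12 = 3.509×10^5 mm⁴
A = 2.052×10^3 mm²;  r_min = √(I/A) = √(3.509×10^5/2.052×10^3) = 13.08 mm
L_e = K·L = 0.7 × 6.12 m = 4.284 m = 4284.0 mm
λ = L_e / r_min = 4284.0 / 13.08 = 328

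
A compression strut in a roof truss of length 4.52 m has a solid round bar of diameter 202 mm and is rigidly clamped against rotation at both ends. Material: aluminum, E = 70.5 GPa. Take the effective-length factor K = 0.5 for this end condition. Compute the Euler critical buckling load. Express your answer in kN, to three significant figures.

P_cr ≈ 11100 kN

I = πd⁴/64 = π×202⁴/64 = 8.173×10^7 mm⁴
I = 8.173×10^7 mm⁴ = 8.173×10^-5 m⁴
Effective length L_e = K·L = 0.5 × 4.52 = 2.260 m
P_cr = π²EI / L_e² = π² × 70.5×10⁹ × 8.173×10^-5 / 2.260² = 1.113×10^7 N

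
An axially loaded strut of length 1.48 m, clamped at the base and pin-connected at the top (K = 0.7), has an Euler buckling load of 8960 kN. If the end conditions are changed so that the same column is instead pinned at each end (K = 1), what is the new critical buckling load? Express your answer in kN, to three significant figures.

P_cr ≈ 4390 kN

P_cr ∝ 1/K², so P_cr,new = P_cr,old × (K_old/K_new)² = 8960 × (0.7/1)²
= 8960 × 0.4900 = 4390 kN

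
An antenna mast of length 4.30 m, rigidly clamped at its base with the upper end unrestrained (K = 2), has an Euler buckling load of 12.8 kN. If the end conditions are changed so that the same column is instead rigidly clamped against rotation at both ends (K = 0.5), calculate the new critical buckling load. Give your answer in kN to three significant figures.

P_cr ≈ 205 kN

P_cr ∝ 1/K², so P_cr,new = P_cr,old × (K_old/K_new)² = 12.8 × (2/0.5)²
= 12.8 × 16.00 = 205 kN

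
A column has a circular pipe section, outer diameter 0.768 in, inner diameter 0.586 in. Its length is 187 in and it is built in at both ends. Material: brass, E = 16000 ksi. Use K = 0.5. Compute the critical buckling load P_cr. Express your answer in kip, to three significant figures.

d_o = 0.768 in, d_i = 0.586 in
I = π(d_o⁴ − d_i⁴)/64 = π(0.768⁴ − 0.5860⁴)/64 = 1.129×10^-2 in⁴
Effective length L_e = K·L = 0.5 × 187 = 93.50 in
P_cr = π²EI / L_e² = π² × 16000×10³ × 1.129×10^-2 / 93.50² = 203.9 lb

P_cr ≈ 0.204 kip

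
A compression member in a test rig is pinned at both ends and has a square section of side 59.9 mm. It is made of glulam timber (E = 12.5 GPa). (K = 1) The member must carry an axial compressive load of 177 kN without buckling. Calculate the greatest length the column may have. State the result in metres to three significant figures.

I = a⁴/12 = 59.9⁴/12 = 1.073×10^6 mm⁴
I = 1.073×10^-6 m⁴
At the buckling limit P_cr = P = 1.770×10^5 N
From P_cr = π²EI/(K·L)²:  L = (1/K)·√(π²EI/P_cr) = (1/1)·√(π²×1.25×10^10×1.073×10^-6/1.770×10^5)
L = 0.865 m

L_max ≈ 0.865 m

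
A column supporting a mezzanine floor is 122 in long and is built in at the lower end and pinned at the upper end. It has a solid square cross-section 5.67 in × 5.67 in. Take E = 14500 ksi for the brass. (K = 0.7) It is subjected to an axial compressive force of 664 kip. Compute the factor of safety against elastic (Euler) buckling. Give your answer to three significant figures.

n ≈ 2.55

I = a⁴/12 = 5.67⁴/12 = 86.13 in⁴
Effective length L_e = K·L = 0.7 × 122 = 85.40 in
P_cr = π²EI / L_e² = π² × 14500×10³ × 86.13 / 85.40² = 1.690×10^6 lb
Factor of safety n = P_cr / P = 1690.1 / 664 = 2.55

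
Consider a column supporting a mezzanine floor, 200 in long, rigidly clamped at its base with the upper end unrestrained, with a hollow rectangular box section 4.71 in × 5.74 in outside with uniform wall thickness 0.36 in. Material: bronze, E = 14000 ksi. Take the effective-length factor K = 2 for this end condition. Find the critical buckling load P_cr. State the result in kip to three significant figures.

P_cr ≈ 20.2 kip

Inner dimensions: h_i = 5.74 − 2×0.36 = 5.020 in, b_i = 4.71 − 2×0.36 = 3.990 in
Weak-axis I_min = (h_o·b_o³ − h_i·b_i³)/12 with b_o = 4.71, b_i = 3.990 in (shorter outer/inner sides).
I_min = (5.74×4.71³ − 5.020×3.990³)/12 = 23.41 in⁴
Effective length L_e = K·L = 2 × 200 = 400.0 in
P_cr = π²EI / L_e² = π² × 14000×10³ × 23.41 / 400.0² = 2.021×10^4 lb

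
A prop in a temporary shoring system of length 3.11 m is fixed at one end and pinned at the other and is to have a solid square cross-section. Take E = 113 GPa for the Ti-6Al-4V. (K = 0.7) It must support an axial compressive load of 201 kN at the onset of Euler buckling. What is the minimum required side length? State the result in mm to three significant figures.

L_e = K·L = 0.7 × 3.11 = 2.177 m
Required I = P_cr·L_e²/(π²E) = 2.010×10^5 × 2.177² / (π² × 1.13×10^11) = 8.542×10^-7 m⁴
I_req = 8.542×10^5 mm⁴
Solid square: I = a⁴/12  ⇒  a = (12I)^(1/4) = (12×8.542×10^5)^(1/4) = 56.6 mm

a ≈ 56.6 mm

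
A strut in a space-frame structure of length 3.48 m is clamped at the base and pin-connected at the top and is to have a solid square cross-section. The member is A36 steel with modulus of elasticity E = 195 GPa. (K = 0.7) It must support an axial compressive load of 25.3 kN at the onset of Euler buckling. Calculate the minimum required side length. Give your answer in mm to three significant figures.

a ≈ 31.1 mm

L_e = K·L = 0.7 × 3.48 = 2.436 m
Required I = P_cr·L_e²/(π²E) = 2.530×10^4 × 2.436² / (π² × 1.95×10^11) = 7.801×10^-8 m⁴
I_req = 7.801×10^4 mm⁴
Solid square: I = a⁴/12  ⇒  a = (12I)^(1/4) = (12×7.801×10^4)^(1/4) = 31.1 mm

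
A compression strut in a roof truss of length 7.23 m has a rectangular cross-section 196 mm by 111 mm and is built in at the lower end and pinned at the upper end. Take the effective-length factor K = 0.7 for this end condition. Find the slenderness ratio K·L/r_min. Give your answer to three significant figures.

λ ≈ 158

For a rectangle r_min = b/√12 = 111/√12 = 32.04 mm
L_e = K·L = 0.7 × 7.23 m = 5.061 m = 5061.0 mm
λ = L_e / r_min = 5061.0 / 32.04 = 158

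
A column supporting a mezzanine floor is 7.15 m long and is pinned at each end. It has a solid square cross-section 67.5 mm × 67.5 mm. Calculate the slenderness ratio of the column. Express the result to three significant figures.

λ ≈ 367

I = a⁴/12 = 67.5⁴/12 = 1.730×10^6 mm⁴
A = 4.556×10^3 mm²;  r_min = √(I/A) = √(1.730×10^6/4.556×10^3) = 19.49 mm
L_e = K·L = 1 × 7.15 m = 7.150 m = 7150.0 mm
λ = L_e / r_min = 7150.0 / 19.49 = 367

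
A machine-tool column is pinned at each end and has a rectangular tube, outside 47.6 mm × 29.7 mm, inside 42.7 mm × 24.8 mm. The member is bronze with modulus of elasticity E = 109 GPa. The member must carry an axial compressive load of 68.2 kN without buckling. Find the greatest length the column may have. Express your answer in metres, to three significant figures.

L_max ≈ 0.885 m

Weak-axis I_min = (h_o·b_o³ − h_i·b_i³)/12 with b_o = 29.7, b_i = 24.80 mm (shorter outer/inner sides).
I_min = (47.6×29.7³ − 42.70×24.80³)/12 = 4.964×10^4 mm⁴
I = 4.964×10^-8 m⁴
At the buckling limit P_cr = P = 6.820×10^4 N
From P_cr = π²EI/(K·L)²:  L = (1/K)·√(π²EI/P_cr) = (1/1)·√(π²×1.09×10^11×4.964×10^-8/6.820×10^4)
L = 0.885 m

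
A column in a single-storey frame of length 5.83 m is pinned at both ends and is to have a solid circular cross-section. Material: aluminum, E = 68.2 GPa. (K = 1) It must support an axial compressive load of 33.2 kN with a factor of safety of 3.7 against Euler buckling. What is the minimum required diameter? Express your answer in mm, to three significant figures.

Required P_cr = n·P = 3.7 × 33.2 = 122.8 kN
L_e = K·L = 1 × 5.83 = 5.830 m
Required I = P_cr·L_e²/(π²E) = 1.228×10^5 × 5.830² / (π² × 6.82×10^10) = 6.203×10^-6 m⁴
I_req = 6.203×10^6 mm⁴
Solid circle: I = πd⁴/64  ⇒  d = (64I/π)^(1/4) = (64×6.203×10^6/π)^(1/4) = 106 mm

d ≈ 106 mm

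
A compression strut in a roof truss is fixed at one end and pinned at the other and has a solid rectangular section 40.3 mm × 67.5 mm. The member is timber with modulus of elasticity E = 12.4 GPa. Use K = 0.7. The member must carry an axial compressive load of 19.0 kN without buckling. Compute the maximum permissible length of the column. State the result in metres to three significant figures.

L_max ≈ 2.20 m

Buckling occurs about the weak axis: I_min = h·b³/12 with b = 40.3 mm (the shorter side).
I_min = 67.5×40.3³/12 = 3.682×10^5 mm⁴
I = 3.682×10^-7 m⁴
At the buckling limit P_cr = P = 1.900×10^4 N
From P_cr = π²EI/(K·L)²:  L = (1/K)·√(π²EI/P_cr) = (1/0.7)·√(π²×1.24×10^10×3.682×10^-7/1.900×10^4)
L = 2.20 m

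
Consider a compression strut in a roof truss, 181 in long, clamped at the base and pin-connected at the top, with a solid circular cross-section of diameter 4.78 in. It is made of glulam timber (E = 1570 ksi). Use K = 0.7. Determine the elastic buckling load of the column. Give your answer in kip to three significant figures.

P_cr ≈ 24.7 kip

I = πd⁴/64 = π×4.78⁴/64 = 25.63 in⁴
Effective length L_e = K·L = 0.7 × 181 = 126.7 in
P_cr = π²EI / L_e² = π² × 1570×10³ × 25.63 / 126.7² = 2.474×10^4 lb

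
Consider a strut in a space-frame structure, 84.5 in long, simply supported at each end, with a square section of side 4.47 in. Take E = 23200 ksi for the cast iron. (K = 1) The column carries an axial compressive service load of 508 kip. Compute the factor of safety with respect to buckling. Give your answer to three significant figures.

n ≈ 2.10

I = a⁴/12 = 4.47⁴/12 = 33.27 in⁴
Effective length L_e = K·L = 1 × 84.5 = 84.50 in
P_cr = π²EI / L_e² = π² × 23200×10³ × 33.27 / 84.50² = 1.067×10^6 lb
Factor of safety n = P_cr / P = 1066.9 / 508 = 2.10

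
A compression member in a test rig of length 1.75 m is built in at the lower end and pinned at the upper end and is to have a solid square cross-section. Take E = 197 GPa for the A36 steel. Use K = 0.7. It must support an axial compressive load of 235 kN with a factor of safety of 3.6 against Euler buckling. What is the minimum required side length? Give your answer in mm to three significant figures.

Required P_cr = n·P = 3.6 × 235 = 846.0 kN
L_e = K·L = 0.7 × 1.75 = 1.225 m
Required I = P_cr·L_e²/(π²E) = 8.460×10^5 × 1.225² / (π² × 1.97×10^11) = 6.529×10^-7 m⁴
I_req = 6.529×10^5 mm⁴
Solid square: I = a⁴/12  ⇒  a = (12I)^(1/4) = (12×6.529×10^5)^(1/4) = 52.9 mm

a ≈ 52.9 mm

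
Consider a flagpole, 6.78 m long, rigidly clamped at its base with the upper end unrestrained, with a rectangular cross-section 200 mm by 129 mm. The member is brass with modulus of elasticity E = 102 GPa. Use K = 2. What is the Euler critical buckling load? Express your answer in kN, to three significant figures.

P_cr ≈ 196 kN

Buckling occurs about the weak axis: I_min = h·b³/12 with b = 129 mm (the shorter side).
I_min = 200×129³/12 = 3.578×10^7 mm⁴
I = 3.578×10^7 mm⁴ = 3.578×10^-5 m⁴
Effective length L_e = K·L = 2 × 6.78 = 13.56 m
P_cr = π²EI / L_e² = π² × 102×10⁹ × 3.578×10^-5 / 13.56² = 1.959×10^5 N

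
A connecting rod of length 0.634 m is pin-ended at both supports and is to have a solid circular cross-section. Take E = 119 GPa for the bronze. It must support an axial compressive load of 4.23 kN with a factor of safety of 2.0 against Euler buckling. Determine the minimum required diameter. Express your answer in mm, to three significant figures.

Required P_cr = n·P = 2.0 × 4.23 = 8.460 kN
L_e = K·L = 1 × 0.634 = 0.6340 m
Required I = P_cr·L_e²/(π²E) = 8.460×10^3 × 0.6340² / (π² × 1.19×10^11) = 2.895×10^-9 m⁴
I_req = 2.895×10^3 mm⁴
Solid circle: I = πd⁴/64  ⇒  d = (64I/π)^(1/4) = (64×2.895×10^3/π)^(1/4) = 15.6 mm

d ≈ 15.6 mm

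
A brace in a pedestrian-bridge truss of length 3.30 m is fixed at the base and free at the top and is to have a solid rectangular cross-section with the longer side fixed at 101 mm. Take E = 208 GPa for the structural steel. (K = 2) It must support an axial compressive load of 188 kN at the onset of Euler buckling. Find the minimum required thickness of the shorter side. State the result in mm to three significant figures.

b ≈ 78.0 mm

L_e = K·L = 2 × 3.30 = 6.600 m
Required I = P_cr·L_e²/(π²E) = 1.880×10^5 × 6.600² / (π² × 2.08×10^11) = 3.989×10^-6 m⁴
I_req = 3.989×10^6 mm⁴
Rectangle, weak axis: I_min = h·b³/12 with h = 101 mm fixed  ⇒  b = (12I/h)^(1/3) = 78.0 mm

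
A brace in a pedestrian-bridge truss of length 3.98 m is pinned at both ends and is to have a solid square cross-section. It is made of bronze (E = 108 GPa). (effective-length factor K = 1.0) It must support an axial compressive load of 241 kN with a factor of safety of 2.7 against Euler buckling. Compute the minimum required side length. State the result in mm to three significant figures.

a ≈ 104 mm

Required P_cr = n·P = 2.7 × 241 = 650.7 kN
L_e = K·L = 1 × 3.98 = 3.980 m
Required I = P_cr·L_e²/(π²E) = 6.507×10^5 × 3.980² / (π² × 1.08×10^11) = 9.670×10^-6 m⁴
I_req = 9.670×10^6 mm⁴
Solid square: I = a⁴/12  ⇒  a = (12I)^(1/4) = (12×9.670×10^6)^(1/4) = 104 mm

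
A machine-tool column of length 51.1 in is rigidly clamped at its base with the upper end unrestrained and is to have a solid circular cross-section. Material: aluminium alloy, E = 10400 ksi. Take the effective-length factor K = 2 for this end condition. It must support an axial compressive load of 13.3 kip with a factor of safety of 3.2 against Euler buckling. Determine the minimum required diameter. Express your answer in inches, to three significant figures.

d ≈ 3.06 in

Required P_cr = n·P = 3.2 × 13.3 = 42.56 kip
L_e = K·L = 2 × 51.1 = 102.2 in
Required I = P_cr·L_e²/(π²E) = 4.256×10^4 × 102.2² / (π² × 1.04×10^7) = 4.331 in⁴
Solid circle: I = πd⁴/64  ⇒  d = (64I/π)^(1/4) = (64×4.331/π)^(1/4) = 3.06 in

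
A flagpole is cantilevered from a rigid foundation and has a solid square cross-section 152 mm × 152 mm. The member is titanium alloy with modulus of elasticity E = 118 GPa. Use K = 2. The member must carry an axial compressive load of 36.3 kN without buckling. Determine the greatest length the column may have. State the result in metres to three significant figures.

I = a⁴/12 = 152⁴/12 = 4.448×10^7 mm⁴
I = 4.448×10^-5 m⁴
At the buckling limit P_cr = P = 3.630×10^4 N
From P_cr = π²EI/(K·L)²:  L = (1/K)·√(π²EI/P_cr) = (1/2)·√(π²×1.18×10^11×4.448×10^-5/3.630×10^4)
L = 18.9 m

L_max ≈ 18.9 m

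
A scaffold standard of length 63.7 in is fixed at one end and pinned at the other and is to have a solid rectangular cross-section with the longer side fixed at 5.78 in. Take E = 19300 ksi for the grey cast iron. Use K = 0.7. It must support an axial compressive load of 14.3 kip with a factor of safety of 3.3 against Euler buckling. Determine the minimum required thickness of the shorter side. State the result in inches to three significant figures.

Required P_cr = n·P = 3.3 × 14.3 = 47.19 kip
L_e = K·L = 0.7 × 63.7 = 44.59 in
Required I = P_cr·L_e²/(π²E) = 4.719×10^4 × 44.59² / (π² × 1.93×10^7) = 0.4926 in⁴
Rectangle, weak axis: I_min = h·b³/12 with h = 5.78 in fixed  ⇒  b = (12I/h)^(1/3) = 1.01 in

b ≈ 1.01 in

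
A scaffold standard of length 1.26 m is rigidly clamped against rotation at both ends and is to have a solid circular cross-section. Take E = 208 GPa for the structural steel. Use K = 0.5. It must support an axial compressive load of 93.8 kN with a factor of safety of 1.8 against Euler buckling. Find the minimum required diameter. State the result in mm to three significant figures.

Required P_cr = n·P = 1.8 × 93.8 = 168.8 kN
L_e = K·L = 0.5 × 1.26 = 0.6300 m
Required I = P_cr·L_e²/(π²E) = 1.688×10^5 × 0.6300² / (π² × 2.08×10^11) = 3.264×10^-8 m⁴
I_req = 3.264×10^4 mm⁴
Solid circle: I = πd⁴/64  ⇒  d = (64I/π)^(1/4) = (64×3.264×10^4/π)^(1/4) = 28.6 mm

d ≈ 28.6 mm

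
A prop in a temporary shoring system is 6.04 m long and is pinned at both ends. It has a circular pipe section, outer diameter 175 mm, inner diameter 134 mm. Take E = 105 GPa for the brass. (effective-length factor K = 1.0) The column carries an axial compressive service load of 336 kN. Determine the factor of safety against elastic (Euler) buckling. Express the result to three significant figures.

n ≈ 2.55

d_o = 175 mm, d_i = 134 mm
I = π(d_o⁴ − d_i⁴)/64 = π(175⁴ − 134.0⁴)/64 = 3.021×10^7 mm⁴
I = 3.021×10^7 mm⁴ = 3.021×10^-5 m⁴
Effective length L_e = K·L = 1 × 6.04 = 6.040 m
P_cr = π²EI / L_e² = π² × 105×10⁹ × 3.021×10^-5 / 6.040² = 8.582×10^5 N
Factor of safety n = P_cr / P = 858.21 / 336 = 2.55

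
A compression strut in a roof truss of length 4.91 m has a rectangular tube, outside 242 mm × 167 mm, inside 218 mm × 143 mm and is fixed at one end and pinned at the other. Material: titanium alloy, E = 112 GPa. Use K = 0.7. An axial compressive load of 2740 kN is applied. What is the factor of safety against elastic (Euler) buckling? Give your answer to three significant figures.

Weak-axis I_min = (h_o·b_o³ − h_i·b_i³)/12 with b_o = 167, b_i = 143.0 mm (shorter outer/inner sides).
I_min = (242×167³ − 218.0×143.0³)/12 = 4.080×10^7 mm⁴
I = 4.080×10^7 mm⁴ = 4.080×10^-5 m⁴
Effective length L_e = K·L = 0.7 × 4.91 = 3.437 m
P_cr = π²EI / L_e² = π² × 112×10⁹ × 4.080×10^-5 / 3.437² = 3.818×10^6 N
Factor of safety n = P_cr / P = 3818.1 / 2740 = 1.39

n ≈ 1.39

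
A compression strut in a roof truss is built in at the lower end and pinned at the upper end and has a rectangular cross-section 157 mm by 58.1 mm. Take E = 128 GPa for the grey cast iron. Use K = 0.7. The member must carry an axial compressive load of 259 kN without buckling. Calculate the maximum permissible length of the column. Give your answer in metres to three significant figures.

Buckling occurs about the weak axis: I_min = h·b³/12 with b = 58.1 mm (the shorter side).
I_min = 157×58.1³/12 = 2.566×10^6 mm⁴
I = 2.566×10^-6 m⁴
At the buckling limit P_cr = P = 2.590×10^5 N
From P_cr = π²EI/(K·L)²:  L = (1/K)·√(π²EI/P_cr) = (1/0.7)·√(π²×1.28×10^11×2.566×10^-6/2.590×10^5)
L = 5.05 m

L_max ≈ 5.05 m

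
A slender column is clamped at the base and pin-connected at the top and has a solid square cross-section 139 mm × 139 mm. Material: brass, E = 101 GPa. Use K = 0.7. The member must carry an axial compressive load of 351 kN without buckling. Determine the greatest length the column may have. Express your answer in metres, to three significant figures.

L_max ≈ 13.4 m

I = a⁴/12 = 139⁴/12 = 3.111×10^7 mm⁴
I = 3.111×10^-5 m⁴
At the buckling limit P_cr = P = 3.510×10^5 N
From P_cr = π²EI/(K·L)²:  L = (1/K)·√(π²EI/P_cr) = (1/0.7)·√(π²×1.01×10^11×3.111×10^-5/3.510×10^5)
L = 13.4 m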